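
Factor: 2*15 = 2^1 * 3^1 * 5^1 = 30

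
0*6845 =0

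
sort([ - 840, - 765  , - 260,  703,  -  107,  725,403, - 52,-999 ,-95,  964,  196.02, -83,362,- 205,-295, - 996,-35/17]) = [ - 999,-996,-840,-765, - 295, - 260, - 205,  -  107, - 95,-83,  -  52, -35/17, 196.02 , 362,  403, 703, 725, 964]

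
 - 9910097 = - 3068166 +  - 6841931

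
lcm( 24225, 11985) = 1138575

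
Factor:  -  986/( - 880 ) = 493/440=2^(  -  3 )*5^( - 1 )*11^( - 1 )*17^1*29^1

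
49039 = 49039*1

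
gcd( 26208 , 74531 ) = 1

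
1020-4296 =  - 3276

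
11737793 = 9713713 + 2024080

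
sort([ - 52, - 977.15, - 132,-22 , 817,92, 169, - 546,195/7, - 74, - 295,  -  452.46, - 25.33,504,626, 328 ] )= [ - 977.15,-546, - 452.46, - 295, - 132 , - 74, - 52, - 25.33,-22,195/7,92,169,328, 504, 626, 817]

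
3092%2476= 616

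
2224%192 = 112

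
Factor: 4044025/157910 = 808805/31582  =  2^(  -  1)*5^1*15791^( - 1)*161761^1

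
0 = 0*6010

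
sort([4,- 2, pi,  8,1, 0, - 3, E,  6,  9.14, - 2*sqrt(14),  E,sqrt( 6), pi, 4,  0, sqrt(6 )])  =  [ - 2*sqrt (14), - 3, - 2,0,0,  1,  sqrt( 6 ), sqrt( 6),  E,  E,pi,  pi,4,4, 6, 8,9.14] 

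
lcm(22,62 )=682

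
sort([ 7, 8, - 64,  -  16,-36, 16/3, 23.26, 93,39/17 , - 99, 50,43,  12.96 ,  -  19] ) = [ - 99, - 64, -36 , - 19, - 16 , 39/17, 16/3, 7, 8,12.96, 23.26, 43,50,93]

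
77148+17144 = 94292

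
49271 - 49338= - 67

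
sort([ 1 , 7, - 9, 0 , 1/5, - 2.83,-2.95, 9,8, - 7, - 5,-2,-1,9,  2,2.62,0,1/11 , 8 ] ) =[ - 9, - 7, - 5, - 2.95, - 2.83, - 2, - 1, 0,0,1/11,1/5,1 , 2,2.62,7,8,8,9, 9 ] 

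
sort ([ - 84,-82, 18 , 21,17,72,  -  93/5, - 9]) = [-84, - 82, - 93/5, - 9,17,  18,21  ,  72]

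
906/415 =2 + 76/415 =2.18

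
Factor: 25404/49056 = 2^ ( - 3)*7^( - 1 )*29^1=29/56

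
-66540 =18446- 84986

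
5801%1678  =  767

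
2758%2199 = 559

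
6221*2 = 12442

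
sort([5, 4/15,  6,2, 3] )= [ 4/15,2, 3,5, 6] 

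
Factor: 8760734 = 2^1*43^1* 101869^1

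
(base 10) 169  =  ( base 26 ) 6d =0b10101001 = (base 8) 251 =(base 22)7f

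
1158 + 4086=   5244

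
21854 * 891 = 19471914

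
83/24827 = 83/24827 = 0.00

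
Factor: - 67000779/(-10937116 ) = 2^ ( - 2)*3^2*103^1*72277^1*2734279^ ( - 1)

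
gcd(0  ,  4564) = 4564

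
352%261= 91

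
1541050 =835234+705816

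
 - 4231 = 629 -4860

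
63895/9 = 63895/9=   7099.44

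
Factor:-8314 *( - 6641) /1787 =55213274/1787= 2^1* 29^1*229^1*1787^( - 1 )*4157^1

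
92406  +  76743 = 169149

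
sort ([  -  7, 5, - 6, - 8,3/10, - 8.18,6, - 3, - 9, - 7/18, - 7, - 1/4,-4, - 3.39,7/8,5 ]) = [-9, - 8.18, - 8, - 7, - 7, - 6, - 4, - 3.39, - 3, - 7/18,- 1/4, 3/10, 7/8, 5,5, 6]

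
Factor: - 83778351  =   - 3^1*23^1*1087^1*1117^1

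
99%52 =47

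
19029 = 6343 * 3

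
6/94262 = 3/47131 = 0.00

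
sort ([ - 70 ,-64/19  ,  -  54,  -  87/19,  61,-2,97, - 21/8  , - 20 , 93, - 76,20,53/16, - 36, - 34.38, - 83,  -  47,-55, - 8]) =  [ - 83 , - 76,-70 , - 55, - 54,  -  47, - 36, - 34.38, - 20, - 8, - 87/19, - 64/19,  -  21/8, - 2, 53/16,20,  61, 93 , 97 ] 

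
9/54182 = 9/54182 = 0.00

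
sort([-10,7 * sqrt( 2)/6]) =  [-10,7*sqrt( 2) /6]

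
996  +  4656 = 5652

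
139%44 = 7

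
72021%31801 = 8419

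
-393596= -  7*56228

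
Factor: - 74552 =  - 2^3 * 9319^1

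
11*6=66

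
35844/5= 7168+4/5 = 7168.80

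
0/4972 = 0= 0.00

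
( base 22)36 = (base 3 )2200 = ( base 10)72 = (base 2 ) 1001000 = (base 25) 2m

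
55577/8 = 55577/8=6947.12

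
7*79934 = 559538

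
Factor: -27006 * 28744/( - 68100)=2^2*5^ ( - 2)*7^1 * 227^( - 1)*643^1*3593^1 = 64688372/5675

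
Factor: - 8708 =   -  2^2 *7^1*311^1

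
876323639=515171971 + 361151668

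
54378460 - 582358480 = -527980020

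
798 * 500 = 399000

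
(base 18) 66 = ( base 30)3o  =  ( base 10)114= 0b1110010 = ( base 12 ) 96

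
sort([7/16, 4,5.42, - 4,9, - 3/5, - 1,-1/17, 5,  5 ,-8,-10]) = [ - 10,  -  8,-4 ,-1, - 3/5, - 1/17, 7/16,  4, 5,  5, 5.42,9 ]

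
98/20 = 49/10 = 4.90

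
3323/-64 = - 3323/64 =- 51.92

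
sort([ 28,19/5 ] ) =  [19/5, 28]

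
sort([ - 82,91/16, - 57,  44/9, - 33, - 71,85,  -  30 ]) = [ - 82,  -  71 , - 57, - 33, - 30,44/9, 91/16,85 ]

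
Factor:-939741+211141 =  - 728600 = -  2^3*5^2 * 3643^1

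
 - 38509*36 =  - 1386324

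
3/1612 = 3/1612= 0.00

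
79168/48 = 4948/3=1649.33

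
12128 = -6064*(- 2)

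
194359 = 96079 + 98280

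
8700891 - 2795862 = 5905029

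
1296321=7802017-6505696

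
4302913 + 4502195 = 8805108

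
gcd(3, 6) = 3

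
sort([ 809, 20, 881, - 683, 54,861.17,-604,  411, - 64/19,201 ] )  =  [-683, -604, - 64/19, 20, 54,201,  411,809, 861.17, 881] 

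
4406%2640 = 1766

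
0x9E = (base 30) 58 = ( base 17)95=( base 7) 314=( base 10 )158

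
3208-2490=718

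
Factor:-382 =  - 2^1 *191^1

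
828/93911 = 828/93911 = 0.01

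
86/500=43/250  =  0.17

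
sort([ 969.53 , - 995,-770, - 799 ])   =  [- 995, - 799, - 770, 969.53 ]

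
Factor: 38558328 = 2^3*3^1*1606597^1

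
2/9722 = 1/4861 = 0.00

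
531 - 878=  - 347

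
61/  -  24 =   -  61/24 = - 2.54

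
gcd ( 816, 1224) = 408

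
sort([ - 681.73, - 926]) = [-926, - 681.73]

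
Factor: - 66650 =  - 2^1*5^2*31^1*43^1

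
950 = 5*190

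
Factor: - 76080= - 2^4 * 3^1 * 5^1*317^1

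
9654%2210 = 814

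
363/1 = 363= 363.00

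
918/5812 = 459/2906 = 0.16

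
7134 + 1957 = 9091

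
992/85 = 11 + 57/85 =11.67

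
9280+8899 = 18179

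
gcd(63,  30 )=3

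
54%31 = 23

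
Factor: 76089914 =2^1*38044957^1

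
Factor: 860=2^2 * 5^1 * 43^1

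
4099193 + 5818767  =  9917960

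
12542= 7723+4819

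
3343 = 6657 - 3314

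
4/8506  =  2/4253 = 0.00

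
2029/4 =2029/4  =  507.25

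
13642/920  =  6821/460  =  14.83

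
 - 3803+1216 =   -  2587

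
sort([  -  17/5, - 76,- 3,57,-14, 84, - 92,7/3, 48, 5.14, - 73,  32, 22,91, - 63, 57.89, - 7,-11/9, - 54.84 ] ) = [ - 92, - 76,  -  73,-63,-54.84, - 14, - 7,-17/5, - 3, - 11/9, 7/3, 5.14, 22,32, 48, 57,57.89,84, 91]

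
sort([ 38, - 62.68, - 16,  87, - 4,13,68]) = [  -  62.68,- 16, - 4,13 , 38, 68  ,  87 ] 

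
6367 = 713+5654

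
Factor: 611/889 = 7^(  -  1)*13^1*47^1*127^ ( - 1)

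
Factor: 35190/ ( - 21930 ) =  - 69/43 = - 3^1*23^1*43^ ( - 1 ) 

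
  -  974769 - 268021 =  - 1242790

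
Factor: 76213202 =2^1*13^1*103^1*149^1*191^1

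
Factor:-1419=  - 3^1*11^1*43^1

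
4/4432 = 1/1108 = 0.00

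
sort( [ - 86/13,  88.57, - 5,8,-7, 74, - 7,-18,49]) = [-18, - 7,-7, - 86/13,-5,8,49,  74, 88.57]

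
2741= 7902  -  5161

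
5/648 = 5/648= 0.01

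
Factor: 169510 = 2^1  *5^1 * 11^1*23^1*67^1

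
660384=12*55032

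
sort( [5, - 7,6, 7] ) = [ - 7,5,6,7]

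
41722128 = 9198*4536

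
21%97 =21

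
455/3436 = 455/3436 = 0.13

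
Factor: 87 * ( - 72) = - 2^3 * 3^3*29^1 = - 6264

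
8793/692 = 12 + 489/692  =  12.71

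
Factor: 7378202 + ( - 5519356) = 2^1*11^1 * 19^1 * 4447^1  =  1858846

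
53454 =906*59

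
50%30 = 20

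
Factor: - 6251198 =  - 2^1 * 1753^1 * 1783^1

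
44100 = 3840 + 40260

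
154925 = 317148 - 162223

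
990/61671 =330/20557  =  0.02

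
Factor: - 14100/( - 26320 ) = 15/28= 2^ ( - 2)*3^1*5^1 *7^( - 1) 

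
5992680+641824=6634504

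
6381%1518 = 309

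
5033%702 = 119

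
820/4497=820/4497 = 0.18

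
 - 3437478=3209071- 6646549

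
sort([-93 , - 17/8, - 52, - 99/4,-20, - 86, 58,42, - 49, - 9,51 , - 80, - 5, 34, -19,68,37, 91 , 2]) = [ - 93, - 86, - 80, - 52, - 49, - 99/4 ,-20,  -  19, - 9, - 5, - 17/8,2,  34,37,42, 51, 58,68,  91]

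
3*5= 15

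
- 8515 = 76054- 84569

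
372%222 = 150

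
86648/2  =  43324  =  43324.00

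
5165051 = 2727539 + 2437512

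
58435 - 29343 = 29092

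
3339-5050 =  - 1711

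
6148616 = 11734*524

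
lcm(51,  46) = 2346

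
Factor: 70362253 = 13^1 * 5412481^1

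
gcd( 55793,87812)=1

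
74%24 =2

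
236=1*236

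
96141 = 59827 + 36314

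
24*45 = 1080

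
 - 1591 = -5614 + 4023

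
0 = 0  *12650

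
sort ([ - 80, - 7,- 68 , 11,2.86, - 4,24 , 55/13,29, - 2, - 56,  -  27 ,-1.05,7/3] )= [-80,-68,  -  56, - 27 , - 7,-4, - 2, - 1.05,  7/3,2.86,55/13, 11, 24,29]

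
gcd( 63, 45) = 9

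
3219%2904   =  315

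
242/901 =242/901=   0.27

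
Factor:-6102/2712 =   -  9/4=- 2^( - 2)*3^2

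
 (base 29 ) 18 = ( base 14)29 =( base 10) 37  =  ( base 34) 13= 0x25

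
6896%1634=360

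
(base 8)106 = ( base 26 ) 2i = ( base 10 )70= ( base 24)2m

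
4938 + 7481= 12419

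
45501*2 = 91002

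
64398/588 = 109+51/98 = 109.52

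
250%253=250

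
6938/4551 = 6938/4551= 1.52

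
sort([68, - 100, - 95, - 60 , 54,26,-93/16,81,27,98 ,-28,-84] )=[-100,-95,-84,  -  60 , - 28, - 93/16,26, 27,  54, 68, 81,98 ] 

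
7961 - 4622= 3339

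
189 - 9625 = -9436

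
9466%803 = 633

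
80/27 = 2 + 26/27 = 2.96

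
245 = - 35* ( - 7)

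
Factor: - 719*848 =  - 609712 = - 2^4  *53^1*719^1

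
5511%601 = 102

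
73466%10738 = 9038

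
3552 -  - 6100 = 9652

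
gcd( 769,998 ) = 1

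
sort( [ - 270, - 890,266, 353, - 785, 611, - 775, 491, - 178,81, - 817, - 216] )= [ - 890, - 817 ,-785,-775, - 270, - 216,-178,81, 266,353,491,611]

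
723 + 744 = 1467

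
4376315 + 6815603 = 11191918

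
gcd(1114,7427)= 1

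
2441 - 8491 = -6050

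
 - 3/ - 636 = 1/212 =0.00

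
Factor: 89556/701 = 2^2*3^1*17^1*439^1* 701^( - 1 ) 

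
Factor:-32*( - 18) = 2^6*3^2 = 576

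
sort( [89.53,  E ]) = [ E, 89.53 ]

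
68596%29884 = 8828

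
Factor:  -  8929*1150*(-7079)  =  2^1*5^2*23^1*7079^1*8929^1 = 72689649650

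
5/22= 5/22 = 0.23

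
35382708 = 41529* 852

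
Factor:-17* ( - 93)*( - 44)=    - 69564 = -  2^2 * 3^1*11^1*17^1*31^1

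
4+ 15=19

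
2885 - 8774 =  - 5889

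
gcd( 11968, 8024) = 136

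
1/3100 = 1/3100 = 0.00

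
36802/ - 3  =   - 12268  +  2/3 = - 12267.33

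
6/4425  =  2/1475 = 0.00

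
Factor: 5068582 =2^1*43^1*58937^1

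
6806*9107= 61982242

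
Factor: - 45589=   -  45589^1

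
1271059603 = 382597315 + 888462288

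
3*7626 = 22878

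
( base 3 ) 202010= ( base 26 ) kn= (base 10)543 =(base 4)20133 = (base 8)1037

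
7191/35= 7191/35 = 205.46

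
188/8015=188/8015= 0.02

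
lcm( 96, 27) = 864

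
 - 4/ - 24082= 2/12041 = 0.00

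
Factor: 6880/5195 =2^5 * 43^1*1039^( - 1 )=1376/1039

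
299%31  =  20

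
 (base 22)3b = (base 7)140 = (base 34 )29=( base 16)4d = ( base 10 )77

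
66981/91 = 736 + 5/91 = 736.05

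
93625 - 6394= 87231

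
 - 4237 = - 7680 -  -3443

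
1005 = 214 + 791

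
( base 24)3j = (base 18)51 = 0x5B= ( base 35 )2l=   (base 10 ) 91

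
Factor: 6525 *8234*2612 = 140334532200 = 2^3 * 3^2*5^2*23^1*  29^1*179^1*653^1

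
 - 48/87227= - 48/87227=- 0.00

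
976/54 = 18 + 2/27 =18.07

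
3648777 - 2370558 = 1278219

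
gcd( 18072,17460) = 36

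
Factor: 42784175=5^2*7^1 * 244481^1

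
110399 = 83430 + 26969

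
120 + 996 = 1116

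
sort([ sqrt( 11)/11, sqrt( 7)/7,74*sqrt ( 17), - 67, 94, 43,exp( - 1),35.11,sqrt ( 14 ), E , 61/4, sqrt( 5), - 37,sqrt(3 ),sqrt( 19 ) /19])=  [  -  67, - 37, sqrt( 19)/19, sqrt( 11)/11,  exp( - 1),sqrt( 7)/7, sqrt( 3),sqrt( 5),E,  sqrt (14),61/4,35.11,  43, 94,74  *sqrt(17)]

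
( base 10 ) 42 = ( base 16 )2a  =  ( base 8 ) 52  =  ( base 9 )46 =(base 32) 1A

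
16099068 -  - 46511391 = 62610459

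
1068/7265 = 1068/7265 = 0.15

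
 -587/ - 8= 587/8 = 73.38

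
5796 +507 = 6303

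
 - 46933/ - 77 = 46933/77 = 609.52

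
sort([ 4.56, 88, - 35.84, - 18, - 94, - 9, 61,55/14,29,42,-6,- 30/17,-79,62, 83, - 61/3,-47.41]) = [ - 94,-79, - 47.41,-35.84,-61/3,- 18, - 9,-6, - 30/17,55/14, 4.56,  29, 42 , 61,62 , 83, 88]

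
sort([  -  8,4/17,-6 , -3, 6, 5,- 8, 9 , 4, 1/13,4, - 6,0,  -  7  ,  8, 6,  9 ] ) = [- 8, -8,  -  7,  -  6, - 6, - 3 , 0,1/13,4/17 , 4,4, 5, 6,6, 8 , 9,9]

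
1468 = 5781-4313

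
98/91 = 1 + 1/13=1.08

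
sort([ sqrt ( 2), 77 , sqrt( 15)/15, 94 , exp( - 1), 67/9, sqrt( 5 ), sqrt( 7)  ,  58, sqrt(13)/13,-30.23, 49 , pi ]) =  [ - 30.23, sqrt(  15)/15, sqrt (13) /13, exp( - 1 ), sqrt( 2 ), sqrt( 5),sqrt (7), pi, 67/9 , 49, 58, 77,94]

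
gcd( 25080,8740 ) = 380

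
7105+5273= 12378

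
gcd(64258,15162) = 722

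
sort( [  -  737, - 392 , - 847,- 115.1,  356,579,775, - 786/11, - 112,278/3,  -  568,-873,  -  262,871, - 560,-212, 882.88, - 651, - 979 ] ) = [ - 979, - 873, - 847 , - 737 , - 651, - 568,  -  560 , - 392,-262, - 212, - 115.1,  -  112,-786/11, 278/3,356,579,775,871,882.88 ] 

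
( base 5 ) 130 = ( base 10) 40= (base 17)26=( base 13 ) 31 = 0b101000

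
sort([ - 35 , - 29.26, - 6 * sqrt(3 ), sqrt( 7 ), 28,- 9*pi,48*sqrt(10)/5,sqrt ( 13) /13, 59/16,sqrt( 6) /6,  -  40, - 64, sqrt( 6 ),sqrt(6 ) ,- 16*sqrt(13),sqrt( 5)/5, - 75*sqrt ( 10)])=[ - 75* sqrt( 10) , - 64, - 16*sqrt(13 ), - 40, - 35, - 29.26, - 9*pi, - 6*sqrt(3) , sqrt(13)/13,sqrt(6) /6,sqrt(5 )/5 , sqrt(6),sqrt(6 ),sqrt( 7),59/16 , 28, 48*sqrt( 10)/5 ] 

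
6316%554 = 222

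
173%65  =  43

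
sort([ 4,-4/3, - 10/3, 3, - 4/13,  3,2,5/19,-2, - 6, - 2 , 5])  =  [ - 6, -10/3,  -  2,-2, - 4/3, - 4/13 , 5/19,2,3, 3,4,5 ]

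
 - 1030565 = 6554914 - 7585479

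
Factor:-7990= - 2^1 * 5^1*17^1*47^1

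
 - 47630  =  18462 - 66092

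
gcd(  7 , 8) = 1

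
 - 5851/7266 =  - 1  +  1415/7266=- 0.81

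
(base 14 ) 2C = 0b101000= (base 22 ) 1I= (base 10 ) 40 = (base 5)130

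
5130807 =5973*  859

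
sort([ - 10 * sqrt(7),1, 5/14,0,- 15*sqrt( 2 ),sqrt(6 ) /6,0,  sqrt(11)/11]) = [  -  10 * sqrt( 7 ),-15 * sqrt(2 ), 0,  0,sqrt( 11)/11,5/14,sqrt(6)/6,1] 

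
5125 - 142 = 4983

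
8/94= 4/47 = 0.09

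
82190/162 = 507 +28/81 =507.35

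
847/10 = 847/10 = 84.70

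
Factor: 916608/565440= 2^1 * 5^ ( - 1) * 7^1*11^1*19^ ( - 1 )=154/95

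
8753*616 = 5391848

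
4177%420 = 397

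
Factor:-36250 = - 2^1 * 5^4* 29^1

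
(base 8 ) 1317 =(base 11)5A4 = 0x2CF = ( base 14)395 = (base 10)719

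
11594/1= 11594 =11594.00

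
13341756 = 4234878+9106878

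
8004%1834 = 668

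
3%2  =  1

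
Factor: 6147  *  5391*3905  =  3^4*5^1*11^1*71^1*599^1*683^1 = 129405752685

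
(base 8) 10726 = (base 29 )5CD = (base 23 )8ec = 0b1000111010110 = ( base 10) 4566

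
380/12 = 95/3 = 31.67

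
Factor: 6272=2^7*7^2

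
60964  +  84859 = 145823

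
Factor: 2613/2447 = 3^1*13^1*67^1 * 2447^( - 1 )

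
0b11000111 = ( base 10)199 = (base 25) 7O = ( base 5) 1244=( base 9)241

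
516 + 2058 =2574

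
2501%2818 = 2501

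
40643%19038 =2567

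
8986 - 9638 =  - 652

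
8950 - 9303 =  - 353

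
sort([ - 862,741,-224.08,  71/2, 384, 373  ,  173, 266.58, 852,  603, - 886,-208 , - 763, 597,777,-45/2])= [ - 886,  -  862,  -  763, - 224.08 , - 208, - 45/2,71/2,173,266.58,373,384,597, 603,741,777, 852 ] 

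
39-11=28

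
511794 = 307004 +204790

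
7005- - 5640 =12645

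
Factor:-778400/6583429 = -2^5 * 5^2*7^1*43^( - 1)* 139^1*283^(-1 )*541^ (-1)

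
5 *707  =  3535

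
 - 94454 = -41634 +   -  52820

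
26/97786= 1/3761 = 0.00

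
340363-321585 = 18778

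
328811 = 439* 749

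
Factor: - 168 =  - 2^3*3^1* 7^1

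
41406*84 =3478104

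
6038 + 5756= 11794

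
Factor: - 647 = - 647^1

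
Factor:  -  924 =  - 2^2*3^1*7^1*11^1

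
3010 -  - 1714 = 4724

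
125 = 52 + 73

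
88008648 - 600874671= - 512866023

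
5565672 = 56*99387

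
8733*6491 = 56685903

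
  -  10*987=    -9870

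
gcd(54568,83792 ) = 8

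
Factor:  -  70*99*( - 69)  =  478170 = 2^1 * 3^3*5^1*7^1*11^1 * 23^1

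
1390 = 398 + 992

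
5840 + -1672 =4168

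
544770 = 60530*9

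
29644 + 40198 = 69842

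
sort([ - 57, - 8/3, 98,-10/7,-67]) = [-67,-57,-8/3 , - 10/7, 98 ]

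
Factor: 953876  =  2^2* 7^1 * 11^1 * 19^1*163^1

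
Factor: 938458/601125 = 2^1* 3^(  -  1)*5^ ( - 3) * 7^( - 1 )*229^ (-1)*469229^1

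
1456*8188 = 11921728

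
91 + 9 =100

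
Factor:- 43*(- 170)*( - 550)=-2^2*5^3*11^1*17^1*43^1 =- 4020500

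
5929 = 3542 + 2387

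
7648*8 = 61184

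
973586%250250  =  222836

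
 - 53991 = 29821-83812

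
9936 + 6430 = 16366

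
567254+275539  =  842793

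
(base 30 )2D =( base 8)111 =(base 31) 2b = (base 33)27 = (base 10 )73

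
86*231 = 19866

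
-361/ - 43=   361/43  =  8.40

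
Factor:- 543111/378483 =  - 7^(  -  1 ) * 67^ ( - 1 )*673^1 =- 673/469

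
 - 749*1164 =  -  871836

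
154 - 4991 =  - 4837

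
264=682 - 418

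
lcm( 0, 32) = 0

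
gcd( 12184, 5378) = 2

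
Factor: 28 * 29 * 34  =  27608 = 2^3 * 7^1*17^1*29^1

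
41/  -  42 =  - 1 +1/42=- 0.98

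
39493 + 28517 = 68010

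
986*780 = 769080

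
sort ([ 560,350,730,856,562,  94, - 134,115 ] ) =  [ - 134, 94,115 , 350,560,562,730,856 ]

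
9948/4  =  2487 = 2487.00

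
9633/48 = 200+11/16 = 200.69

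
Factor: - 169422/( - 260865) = 2^1*3^( -1)*5^( - 1 )*31^ (-1) * 151^1 = 302/465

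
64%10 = 4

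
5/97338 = 5/97338 = 0.00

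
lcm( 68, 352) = 5984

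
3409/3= 1136 + 1/3 = 1136.33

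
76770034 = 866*88649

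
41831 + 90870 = 132701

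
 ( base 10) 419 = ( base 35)BY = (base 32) d3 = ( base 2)110100011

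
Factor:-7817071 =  - 7817071^1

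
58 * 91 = 5278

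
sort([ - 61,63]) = [  -  61,63 ] 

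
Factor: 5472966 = 2^1*3^1*37^1*89^1*277^1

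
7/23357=7/23357=0.00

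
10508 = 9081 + 1427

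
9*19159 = 172431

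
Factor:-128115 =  - 3^3*5^1*13^1*73^1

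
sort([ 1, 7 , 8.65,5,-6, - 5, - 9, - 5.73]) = [ - 9,  -  6, - 5.73, - 5, 1, 5, 7, 8.65] 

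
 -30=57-87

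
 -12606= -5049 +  - 7557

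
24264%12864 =11400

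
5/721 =5/721  =  0.01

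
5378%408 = 74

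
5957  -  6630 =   -  673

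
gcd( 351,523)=1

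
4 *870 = 3480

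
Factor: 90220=2^2*5^1*13^1*347^1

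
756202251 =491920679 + 264281572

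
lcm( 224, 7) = 224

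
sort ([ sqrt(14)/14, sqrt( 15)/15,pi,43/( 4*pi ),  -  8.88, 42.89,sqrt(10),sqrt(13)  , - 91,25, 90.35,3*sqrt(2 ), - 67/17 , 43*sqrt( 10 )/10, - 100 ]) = [ - 100,-91,  -  8.88, - 67/17, sqrt(15 )/15, sqrt( 14)/14 , pi,sqrt( 10),43/(4 * pi),  sqrt(13 ),3*sqrt( 2), 43*sqrt(10) /10,25, 42.89, 90.35]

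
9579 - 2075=7504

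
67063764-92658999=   -25595235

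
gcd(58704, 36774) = 6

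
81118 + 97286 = 178404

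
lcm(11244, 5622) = 11244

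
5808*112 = 650496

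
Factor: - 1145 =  - 5^1 * 229^1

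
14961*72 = 1077192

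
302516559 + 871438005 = 1173954564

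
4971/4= 4971/4 = 1242.75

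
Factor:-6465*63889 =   -  3^1*5^1*7^1*431^1*9127^1 =- 413042385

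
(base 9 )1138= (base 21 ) 1j5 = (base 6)3525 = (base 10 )845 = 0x34D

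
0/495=0 = 0.00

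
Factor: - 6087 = -3^1*2029^1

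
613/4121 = 613/4121= 0.15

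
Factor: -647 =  - 647^1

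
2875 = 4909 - 2034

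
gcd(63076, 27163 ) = 1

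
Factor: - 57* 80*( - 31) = 2^4 * 3^1 * 5^1 * 19^1*31^1 = 141360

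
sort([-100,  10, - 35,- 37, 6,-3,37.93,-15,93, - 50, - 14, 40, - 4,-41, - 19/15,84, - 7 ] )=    [ - 100, - 50 ,-41,-37,  -  35, - 15,-14,-7,-4,-3, - 19/15, 6,  10,37.93,40,84, 93 ]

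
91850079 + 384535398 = 476385477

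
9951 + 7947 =17898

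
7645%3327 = 991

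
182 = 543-361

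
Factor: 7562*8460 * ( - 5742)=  - 367341693840 = - 2^4*3^4*5^1*11^1*19^1*29^1*47^1*199^1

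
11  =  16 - 5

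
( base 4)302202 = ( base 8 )6242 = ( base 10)3234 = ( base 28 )43e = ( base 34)2R4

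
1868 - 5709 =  - 3841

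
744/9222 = 124/1537 = 0.08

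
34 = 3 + 31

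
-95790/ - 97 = 987 +51/97 = 987.53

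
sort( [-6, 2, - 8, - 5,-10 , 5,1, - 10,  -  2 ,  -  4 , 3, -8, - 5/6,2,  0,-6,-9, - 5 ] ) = [ - 10,  -  10,  -  9 ,-8,-8, - 6, - 6,-5, -5, - 4,  -  2, - 5/6, 0,  1, 2,2,3, 5 ]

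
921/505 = 921/505  =  1.82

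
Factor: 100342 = 2^1*11^1*4561^1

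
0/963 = 0=0.00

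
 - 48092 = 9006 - 57098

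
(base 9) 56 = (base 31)1K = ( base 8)63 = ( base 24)23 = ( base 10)51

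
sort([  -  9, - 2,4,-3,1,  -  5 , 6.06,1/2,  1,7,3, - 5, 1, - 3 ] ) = [ - 9, -5, - 5, - 3, - 3,-2,  1/2,1,1,1,3,4,6.06, 7 ] 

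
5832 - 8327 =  - 2495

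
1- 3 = - 2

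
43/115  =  43/115 = 0.37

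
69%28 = 13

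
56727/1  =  56727 = 56727.00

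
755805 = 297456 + 458349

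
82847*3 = 248541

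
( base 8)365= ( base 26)9b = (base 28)8l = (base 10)245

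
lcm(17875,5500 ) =71500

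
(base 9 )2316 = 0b11010110100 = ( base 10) 1716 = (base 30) 1R6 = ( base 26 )2e0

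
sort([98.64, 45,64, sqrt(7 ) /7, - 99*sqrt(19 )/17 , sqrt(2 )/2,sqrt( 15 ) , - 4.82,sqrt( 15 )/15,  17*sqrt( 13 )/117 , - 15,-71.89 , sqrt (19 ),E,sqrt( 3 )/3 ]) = [ - 71.89,-99*sqrt(19 )/17, - 15,  -  4.82, sqrt( 15)/15,sqrt( 7 )/7,17*sqrt( 13 )/117, sqrt(3 )/3, sqrt( 2 ) /2 , E,sqrt( 15),sqrt( 19 ),45 , 64,98.64]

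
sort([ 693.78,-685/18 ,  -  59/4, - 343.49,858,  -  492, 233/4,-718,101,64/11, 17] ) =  [ - 718, - 492,-343.49, - 685/18, - 59/4,64/11,17, 233/4, 101,693.78,858]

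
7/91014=1/13002 = 0.00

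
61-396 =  - 335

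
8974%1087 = 278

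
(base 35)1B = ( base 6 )114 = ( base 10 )46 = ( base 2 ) 101110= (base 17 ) 2c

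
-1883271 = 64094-1947365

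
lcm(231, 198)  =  1386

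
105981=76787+29194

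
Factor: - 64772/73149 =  - 2^2*3^(- 1)*37^(-1 )*659^ ( - 1 )*16193^1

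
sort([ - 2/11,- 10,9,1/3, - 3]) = [ - 10, - 3,-2/11,1/3  ,  9]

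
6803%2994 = 815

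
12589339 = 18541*679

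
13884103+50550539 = 64434642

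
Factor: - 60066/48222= - 71/57 = - 3^( - 1)*19^( - 1)*71^1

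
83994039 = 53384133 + 30609906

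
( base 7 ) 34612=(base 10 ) 8878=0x22ae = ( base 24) F9M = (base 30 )9PS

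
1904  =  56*34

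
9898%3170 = 388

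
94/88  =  47/44 = 1.07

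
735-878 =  - 143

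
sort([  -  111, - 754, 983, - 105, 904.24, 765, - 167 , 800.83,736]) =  [ - 754, -167, - 111, -105, 736, 765,800.83,904.24,983] 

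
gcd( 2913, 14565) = 2913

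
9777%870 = 207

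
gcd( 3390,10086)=6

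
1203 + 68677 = 69880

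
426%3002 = 426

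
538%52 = 18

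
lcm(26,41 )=1066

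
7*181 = 1267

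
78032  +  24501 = 102533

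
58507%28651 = 1205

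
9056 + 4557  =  13613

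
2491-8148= - 5657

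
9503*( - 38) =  - 361114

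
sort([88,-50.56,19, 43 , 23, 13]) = [-50.56,13,19,23,43 , 88] 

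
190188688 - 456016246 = -265827558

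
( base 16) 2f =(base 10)47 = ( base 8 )57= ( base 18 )2B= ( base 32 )1F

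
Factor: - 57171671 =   -  41^1*1394431^1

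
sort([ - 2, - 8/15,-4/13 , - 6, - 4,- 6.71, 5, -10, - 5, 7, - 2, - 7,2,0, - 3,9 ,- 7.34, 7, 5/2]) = [ - 10, - 7.34 , - 7, - 6.71, - 6, -5,-4,  -  3, - 2,-2,-8/15,-4/13,  0, 2,5/2,  5,7,7,9]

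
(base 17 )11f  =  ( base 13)1B9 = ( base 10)321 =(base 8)501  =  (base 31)AB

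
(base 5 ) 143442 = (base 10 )6122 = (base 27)8AK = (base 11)4666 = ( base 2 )1011111101010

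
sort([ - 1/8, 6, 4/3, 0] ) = [-1/8,0,4/3,  6]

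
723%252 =219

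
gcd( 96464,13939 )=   1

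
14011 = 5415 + 8596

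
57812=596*97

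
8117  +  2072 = 10189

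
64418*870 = 56043660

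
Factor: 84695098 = 2^1*4519^1*9371^1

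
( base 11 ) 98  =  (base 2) 1101011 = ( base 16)6b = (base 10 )107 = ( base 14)79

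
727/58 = 12 + 31/58 = 12.53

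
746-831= -85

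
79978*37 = 2959186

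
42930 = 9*4770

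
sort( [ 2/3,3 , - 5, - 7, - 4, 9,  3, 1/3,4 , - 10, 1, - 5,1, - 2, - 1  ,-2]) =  [ - 10, - 7, - 5, - 5, - 4, - 2, -2 ,-1,  1/3, 2/3, 1,1,3,  3, 4,9]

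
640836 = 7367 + 633469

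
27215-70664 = - 43449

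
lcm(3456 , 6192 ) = 148608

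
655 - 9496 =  - 8841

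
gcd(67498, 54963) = 1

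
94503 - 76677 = 17826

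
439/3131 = 439/3131 = 0.14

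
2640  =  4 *660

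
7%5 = 2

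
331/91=331/91 = 3.64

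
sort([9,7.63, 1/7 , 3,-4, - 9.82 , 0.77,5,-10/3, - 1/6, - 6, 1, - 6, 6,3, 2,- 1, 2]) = [-9.82,  -  6, - 6,-4,-10/3, - 1,-1/6 , 1/7,0.77, 1, 2, 2,3, 3, 5, 6,7.63, 9]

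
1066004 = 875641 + 190363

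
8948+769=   9717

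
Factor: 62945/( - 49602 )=-2^(-1)*3^( - 1 )* 5^1*7^ ( - 1) * 1181^( - 1)*12589^1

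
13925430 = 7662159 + 6263271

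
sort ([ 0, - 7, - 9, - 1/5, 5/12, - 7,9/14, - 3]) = [ - 9, - 7, - 7,  -  3, - 1/5, 0,5/12,  9/14 ]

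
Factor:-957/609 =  - 11/7 = - 7^( - 1)*11^1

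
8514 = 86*99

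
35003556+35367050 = 70370606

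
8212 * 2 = 16424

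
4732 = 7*676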